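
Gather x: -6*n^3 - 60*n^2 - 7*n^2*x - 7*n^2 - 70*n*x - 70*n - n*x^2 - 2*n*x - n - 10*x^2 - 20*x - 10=-6*n^3 - 67*n^2 - 71*n + x^2*(-n - 10) + x*(-7*n^2 - 72*n - 20) - 10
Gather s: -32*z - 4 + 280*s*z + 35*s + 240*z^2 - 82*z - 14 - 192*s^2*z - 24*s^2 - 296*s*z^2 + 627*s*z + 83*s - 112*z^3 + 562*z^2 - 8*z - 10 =s^2*(-192*z - 24) + s*(-296*z^2 + 907*z + 118) - 112*z^3 + 802*z^2 - 122*z - 28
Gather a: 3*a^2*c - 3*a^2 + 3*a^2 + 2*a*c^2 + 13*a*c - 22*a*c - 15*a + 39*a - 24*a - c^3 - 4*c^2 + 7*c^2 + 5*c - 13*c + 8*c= 3*a^2*c + a*(2*c^2 - 9*c) - c^3 + 3*c^2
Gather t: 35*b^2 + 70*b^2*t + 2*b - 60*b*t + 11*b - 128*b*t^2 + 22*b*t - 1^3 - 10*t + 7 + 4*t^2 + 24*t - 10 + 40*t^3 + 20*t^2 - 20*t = 35*b^2 + 13*b + 40*t^3 + t^2*(24 - 128*b) + t*(70*b^2 - 38*b - 6) - 4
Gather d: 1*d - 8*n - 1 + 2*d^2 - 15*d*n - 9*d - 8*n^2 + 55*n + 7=2*d^2 + d*(-15*n - 8) - 8*n^2 + 47*n + 6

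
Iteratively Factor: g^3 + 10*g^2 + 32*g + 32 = (g + 2)*(g^2 + 8*g + 16) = (g + 2)*(g + 4)*(g + 4)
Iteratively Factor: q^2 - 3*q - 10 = (q + 2)*(q - 5)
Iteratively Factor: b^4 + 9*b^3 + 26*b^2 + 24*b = (b + 3)*(b^3 + 6*b^2 + 8*b) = (b + 2)*(b + 3)*(b^2 + 4*b) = (b + 2)*(b + 3)*(b + 4)*(b)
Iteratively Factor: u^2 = (u)*(u)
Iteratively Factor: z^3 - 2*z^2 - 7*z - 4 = (z + 1)*(z^2 - 3*z - 4) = (z + 1)^2*(z - 4)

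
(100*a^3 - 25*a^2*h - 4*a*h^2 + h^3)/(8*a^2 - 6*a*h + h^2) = (25*a^2 - h^2)/(2*a - h)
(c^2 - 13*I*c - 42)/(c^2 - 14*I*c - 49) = (c - 6*I)/(c - 7*I)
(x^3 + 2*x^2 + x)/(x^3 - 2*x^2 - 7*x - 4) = x/(x - 4)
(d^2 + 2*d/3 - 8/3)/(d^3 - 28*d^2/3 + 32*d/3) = (d + 2)/(d*(d - 8))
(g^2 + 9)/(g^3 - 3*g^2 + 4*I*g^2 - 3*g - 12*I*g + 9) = (g - 3*I)/(g^2 + g*(-3 + I) - 3*I)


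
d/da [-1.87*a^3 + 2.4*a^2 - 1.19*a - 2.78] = -5.61*a^2 + 4.8*a - 1.19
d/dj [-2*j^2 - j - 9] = -4*j - 1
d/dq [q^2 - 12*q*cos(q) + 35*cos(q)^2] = 12*q*sin(q) + 2*q - 35*sin(2*q) - 12*cos(q)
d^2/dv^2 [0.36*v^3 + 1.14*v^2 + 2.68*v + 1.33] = 2.16*v + 2.28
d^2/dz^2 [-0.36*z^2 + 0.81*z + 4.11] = -0.720000000000000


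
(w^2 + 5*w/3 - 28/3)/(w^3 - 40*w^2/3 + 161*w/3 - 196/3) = (w + 4)/(w^2 - 11*w + 28)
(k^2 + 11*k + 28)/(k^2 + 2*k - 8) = (k + 7)/(k - 2)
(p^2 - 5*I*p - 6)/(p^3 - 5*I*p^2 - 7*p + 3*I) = (p - 2*I)/(p^2 - 2*I*p - 1)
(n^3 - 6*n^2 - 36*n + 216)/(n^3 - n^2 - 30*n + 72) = (n^2 - 12*n + 36)/(n^2 - 7*n + 12)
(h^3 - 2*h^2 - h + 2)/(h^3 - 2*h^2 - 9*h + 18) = (h^2 - 1)/(h^2 - 9)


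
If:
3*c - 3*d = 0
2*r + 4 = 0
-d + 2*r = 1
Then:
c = -5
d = -5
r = -2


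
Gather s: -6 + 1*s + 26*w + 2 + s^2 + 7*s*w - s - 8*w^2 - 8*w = s^2 + 7*s*w - 8*w^2 + 18*w - 4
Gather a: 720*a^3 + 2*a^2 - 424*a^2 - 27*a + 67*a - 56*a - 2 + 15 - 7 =720*a^3 - 422*a^2 - 16*a + 6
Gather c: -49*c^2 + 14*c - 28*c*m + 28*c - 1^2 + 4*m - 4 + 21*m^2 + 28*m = -49*c^2 + c*(42 - 28*m) + 21*m^2 + 32*m - 5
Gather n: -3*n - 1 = -3*n - 1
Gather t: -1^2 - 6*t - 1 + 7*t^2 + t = 7*t^2 - 5*t - 2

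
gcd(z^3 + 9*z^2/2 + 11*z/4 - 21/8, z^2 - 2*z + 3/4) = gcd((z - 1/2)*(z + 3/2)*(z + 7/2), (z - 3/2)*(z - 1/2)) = z - 1/2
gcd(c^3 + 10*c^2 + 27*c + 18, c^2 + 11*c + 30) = c + 6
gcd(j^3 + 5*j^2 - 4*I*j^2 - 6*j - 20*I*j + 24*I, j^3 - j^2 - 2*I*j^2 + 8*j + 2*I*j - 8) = j^2 + j*(-1 - 4*I) + 4*I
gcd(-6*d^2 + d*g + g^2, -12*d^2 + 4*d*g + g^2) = 2*d - g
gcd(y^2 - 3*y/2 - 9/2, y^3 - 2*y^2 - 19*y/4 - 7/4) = 1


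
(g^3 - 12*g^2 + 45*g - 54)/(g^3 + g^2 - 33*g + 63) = (g - 6)/(g + 7)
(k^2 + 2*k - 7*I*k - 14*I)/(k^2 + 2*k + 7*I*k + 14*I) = (k - 7*I)/(k + 7*I)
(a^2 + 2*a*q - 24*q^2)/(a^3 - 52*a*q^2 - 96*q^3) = (-a + 4*q)/(-a^2 + 6*a*q + 16*q^2)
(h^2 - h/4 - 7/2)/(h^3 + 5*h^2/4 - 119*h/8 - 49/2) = 2*(h - 2)/(2*h^2 - h - 28)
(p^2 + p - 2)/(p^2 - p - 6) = (p - 1)/(p - 3)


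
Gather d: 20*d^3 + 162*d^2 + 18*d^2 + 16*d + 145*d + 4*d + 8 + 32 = 20*d^3 + 180*d^2 + 165*d + 40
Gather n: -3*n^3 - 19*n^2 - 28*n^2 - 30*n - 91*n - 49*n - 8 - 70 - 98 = -3*n^3 - 47*n^2 - 170*n - 176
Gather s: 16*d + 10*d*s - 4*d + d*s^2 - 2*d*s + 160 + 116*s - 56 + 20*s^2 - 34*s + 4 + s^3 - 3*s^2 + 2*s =12*d + s^3 + s^2*(d + 17) + s*(8*d + 84) + 108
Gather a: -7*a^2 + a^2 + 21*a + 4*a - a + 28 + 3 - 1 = -6*a^2 + 24*a + 30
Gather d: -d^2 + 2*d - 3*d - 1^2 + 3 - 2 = -d^2 - d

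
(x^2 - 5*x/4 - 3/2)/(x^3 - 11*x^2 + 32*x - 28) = (x + 3/4)/(x^2 - 9*x + 14)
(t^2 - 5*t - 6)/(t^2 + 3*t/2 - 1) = 2*(t^2 - 5*t - 6)/(2*t^2 + 3*t - 2)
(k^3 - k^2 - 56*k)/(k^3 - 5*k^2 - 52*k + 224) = k/(k - 4)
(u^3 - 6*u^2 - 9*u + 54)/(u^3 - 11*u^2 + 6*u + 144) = (u - 3)/(u - 8)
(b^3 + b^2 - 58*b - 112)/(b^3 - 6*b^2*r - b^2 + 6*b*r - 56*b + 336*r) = (-b - 2)/(-b + 6*r)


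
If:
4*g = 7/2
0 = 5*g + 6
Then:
No Solution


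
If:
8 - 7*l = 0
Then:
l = 8/7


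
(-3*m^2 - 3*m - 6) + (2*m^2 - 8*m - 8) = -m^2 - 11*m - 14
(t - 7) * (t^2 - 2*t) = t^3 - 9*t^2 + 14*t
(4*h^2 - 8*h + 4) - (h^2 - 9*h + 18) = 3*h^2 + h - 14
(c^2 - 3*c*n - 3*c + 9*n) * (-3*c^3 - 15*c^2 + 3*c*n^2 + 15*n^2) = -3*c^5 + 9*c^4*n - 6*c^4 + 3*c^3*n^2 + 18*c^3*n + 45*c^3 - 9*c^2*n^3 + 6*c^2*n^2 - 135*c^2*n - 18*c*n^3 - 45*c*n^2 + 135*n^3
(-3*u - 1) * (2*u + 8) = -6*u^2 - 26*u - 8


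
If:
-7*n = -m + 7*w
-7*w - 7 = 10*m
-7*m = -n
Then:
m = 7/38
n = 49/38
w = -24/19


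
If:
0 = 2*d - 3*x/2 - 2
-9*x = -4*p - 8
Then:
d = 3*x/4 + 1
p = 9*x/4 - 2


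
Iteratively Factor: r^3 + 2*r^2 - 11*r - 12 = (r + 4)*(r^2 - 2*r - 3) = (r + 1)*(r + 4)*(r - 3)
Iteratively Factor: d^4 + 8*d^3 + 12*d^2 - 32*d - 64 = (d + 4)*(d^3 + 4*d^2 - 4*d - 16) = (d - 2)*(d + 4)*(d^2 + 6*d + 8) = (d - 2)*(d + 2)*(d + 4)*(d + 4)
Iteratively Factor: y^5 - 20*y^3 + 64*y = (y)*(y^4 - 20*y^2 + 64) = y*(y - 4)*(y^3 + 4*y^2 - 4*y - 16) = y*(y - 4)*(y - 2)*(y^2 + 6*y + 8) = y*(y - 4)*(y - 2)*(y + 2)*(y + 4)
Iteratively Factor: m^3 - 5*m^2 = (m - 5)*(m^2) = m*(m - 5)*(m)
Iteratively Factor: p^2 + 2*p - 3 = (p - 1)*(p + 3)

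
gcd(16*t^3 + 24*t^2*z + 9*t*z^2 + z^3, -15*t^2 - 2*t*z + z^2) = 1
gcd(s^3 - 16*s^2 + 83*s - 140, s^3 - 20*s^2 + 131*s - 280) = s^2 - 12*s + 35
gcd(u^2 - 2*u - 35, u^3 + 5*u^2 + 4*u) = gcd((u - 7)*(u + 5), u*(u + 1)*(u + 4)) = 1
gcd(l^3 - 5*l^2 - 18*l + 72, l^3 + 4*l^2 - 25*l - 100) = l + 4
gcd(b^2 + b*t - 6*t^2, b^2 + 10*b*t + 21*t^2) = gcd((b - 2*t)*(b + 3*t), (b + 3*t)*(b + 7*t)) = b + 3*t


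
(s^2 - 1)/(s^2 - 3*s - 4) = (s - 1)/(s - 4)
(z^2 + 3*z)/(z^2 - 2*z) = (z + 3)/(z - 2)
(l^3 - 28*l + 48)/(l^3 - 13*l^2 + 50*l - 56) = (l + 6)/(l - 7)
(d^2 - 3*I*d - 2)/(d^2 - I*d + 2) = (d - I)/(d + I)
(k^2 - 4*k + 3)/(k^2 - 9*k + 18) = (k - 1)/(k - 6)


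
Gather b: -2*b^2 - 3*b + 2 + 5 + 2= -2*b^2 - 3*b + 9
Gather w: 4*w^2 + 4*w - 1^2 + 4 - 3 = 4*w^2 + 4*w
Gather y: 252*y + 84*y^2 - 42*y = 84*y^2 + 210*y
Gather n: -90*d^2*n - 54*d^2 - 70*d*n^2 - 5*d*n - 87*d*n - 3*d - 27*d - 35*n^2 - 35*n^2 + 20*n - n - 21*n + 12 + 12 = -54*d^2 - 30*d + n^2*(-70*d - 70) + n*(-90*d^2 - 92*d - 2) + 24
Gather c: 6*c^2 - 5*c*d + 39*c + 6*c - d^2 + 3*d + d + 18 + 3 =6*c^2 + c*(45 - 5*d) - d^2 + 4*d + 21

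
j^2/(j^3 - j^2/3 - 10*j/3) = 3*j/(3*j^2 - j - 10)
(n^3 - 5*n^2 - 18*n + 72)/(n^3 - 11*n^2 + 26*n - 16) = (n^3 - 5*n^2 - 18*n + 72)/(n^3 - 11*n^2 + 26*n - 16)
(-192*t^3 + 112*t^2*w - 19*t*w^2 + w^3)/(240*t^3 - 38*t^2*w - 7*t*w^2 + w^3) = (-24*t^2 + 11*t*w - w^2)/(30*t^2 - t*w - w^2)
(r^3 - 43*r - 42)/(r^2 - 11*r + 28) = (r^2 + 7*r + 6)/(r - 4)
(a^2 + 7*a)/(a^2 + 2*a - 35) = a/(a - 5)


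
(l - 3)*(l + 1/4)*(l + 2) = l^3 - 3*l^2/4 - 25*l/4 - 3/2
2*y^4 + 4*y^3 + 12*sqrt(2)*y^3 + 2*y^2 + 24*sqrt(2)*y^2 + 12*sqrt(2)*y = y*(y + 6*sqrt(2))*(sqrt(2)*y + sqrt(2))^2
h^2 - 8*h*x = h*(h - 8*x)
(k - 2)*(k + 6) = k^2 + 4*k - 12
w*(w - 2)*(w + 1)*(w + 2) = w^4 + w^3 - 4*w^2 - 4*w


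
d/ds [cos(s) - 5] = -sin(s)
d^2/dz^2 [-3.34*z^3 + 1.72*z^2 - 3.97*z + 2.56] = 3.44 - 20.04*z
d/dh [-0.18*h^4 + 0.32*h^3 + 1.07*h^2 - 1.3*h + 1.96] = -0.72*h^3 + 0.96*h^2 + 2.14*h - 1.3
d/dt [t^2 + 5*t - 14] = 2*t + 5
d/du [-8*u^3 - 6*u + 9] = -24*u^2 - 6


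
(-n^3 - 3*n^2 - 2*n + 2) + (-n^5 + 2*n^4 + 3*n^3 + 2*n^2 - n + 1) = -n^5 + 2*n^4 + 2*n^3 - n^2 - 3*n + 3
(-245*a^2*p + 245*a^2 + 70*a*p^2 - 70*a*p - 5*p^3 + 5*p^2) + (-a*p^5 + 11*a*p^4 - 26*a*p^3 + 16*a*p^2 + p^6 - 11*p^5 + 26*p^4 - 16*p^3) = -245*a^2*p + 245*a^2 - a*p^5 + 11*a*p^4 - 26*a*p^3 + 86*a*p^2 - 70*a*p + p^6 - 11*p^5 + 26*p^4 - 21*p^3 + 5*p^2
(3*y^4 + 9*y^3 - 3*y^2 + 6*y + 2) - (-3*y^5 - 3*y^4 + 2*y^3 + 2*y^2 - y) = 3*y^5 + 6*y^4 + 7*y^3 - 5*y^2 + 7*y + 2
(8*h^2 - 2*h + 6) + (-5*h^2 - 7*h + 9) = 3*h^2 - 9*h + 15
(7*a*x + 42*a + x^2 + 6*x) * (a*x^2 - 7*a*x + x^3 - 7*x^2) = 7*a^2*x^3 - 7*a^2*x^2 - 294*a^2*x + 8*a*x^4 - 8*a*x^3 - 336*a*x^2 + x^5 - x^4 - 42*x^3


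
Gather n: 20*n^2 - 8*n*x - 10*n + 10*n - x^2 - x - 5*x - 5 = 20*n^2 - 8*n*x - x^2 - 6*x - 5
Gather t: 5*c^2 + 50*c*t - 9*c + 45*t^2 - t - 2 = 5*c^2 - 9*c + 45*t^2 + t*(50*c - 1) - 2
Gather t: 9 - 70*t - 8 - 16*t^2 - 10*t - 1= -16*t^2 - 80*t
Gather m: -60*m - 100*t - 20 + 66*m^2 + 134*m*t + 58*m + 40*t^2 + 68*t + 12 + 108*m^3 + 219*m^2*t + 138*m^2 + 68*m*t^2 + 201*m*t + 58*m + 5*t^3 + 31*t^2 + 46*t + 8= 108*m^3 + m^2*(219*t + 204) + m*(68*t^2 + 335*t + 56) + 5*t^3 + 71*t^2 + 14*t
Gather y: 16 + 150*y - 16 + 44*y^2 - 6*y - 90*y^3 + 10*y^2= -90*y^3 + 54*y^2 + 144*y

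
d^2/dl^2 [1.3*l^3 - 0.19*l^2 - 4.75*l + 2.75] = 7.8*l - 0.38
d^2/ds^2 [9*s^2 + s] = 18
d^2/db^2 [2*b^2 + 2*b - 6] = 4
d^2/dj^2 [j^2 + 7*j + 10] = 2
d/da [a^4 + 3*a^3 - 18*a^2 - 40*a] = 4*a^3 + 9*a^2 - 36*a - 40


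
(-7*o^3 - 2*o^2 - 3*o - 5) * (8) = -56*o^3 - 16*o^2 - 24*o - 40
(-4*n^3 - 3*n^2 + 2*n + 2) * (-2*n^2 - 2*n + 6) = 8*n^5 + 14*n^4 - 22*n^3 - 26*n^2 + 8*n + 12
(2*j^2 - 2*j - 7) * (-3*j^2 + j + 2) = -6*j^4 + 8*j^3 + 23*j^2 - 11*j - 14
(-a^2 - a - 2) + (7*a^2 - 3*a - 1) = 6*a^2 - 4*a - 3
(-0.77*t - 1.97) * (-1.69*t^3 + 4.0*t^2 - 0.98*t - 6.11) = 1.3013*t^4 + 0.2493*t^3 - 7.1254*t^2 + 6.6353*t + 12.0367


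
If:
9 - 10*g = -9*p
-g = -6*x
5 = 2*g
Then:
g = 5/2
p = 16/9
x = 5/12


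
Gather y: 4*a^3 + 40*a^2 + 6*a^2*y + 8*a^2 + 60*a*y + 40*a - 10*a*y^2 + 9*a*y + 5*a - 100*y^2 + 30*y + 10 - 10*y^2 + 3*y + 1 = 4*a^3 + 48*a^2 + 45*a + y^2*(-10*a - 110) + y*(6*a^2 + 69*a + 33) + 11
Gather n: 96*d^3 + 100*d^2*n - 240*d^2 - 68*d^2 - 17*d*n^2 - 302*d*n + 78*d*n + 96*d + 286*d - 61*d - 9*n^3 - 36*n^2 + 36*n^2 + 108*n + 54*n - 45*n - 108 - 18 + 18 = 96*d^3 - 308*d^2 - 17*d*n^2 + 321*d - 9*n^3 + n*(100*d^2 - 224*d + 117) - 108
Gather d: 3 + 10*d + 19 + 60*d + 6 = 70*d + 28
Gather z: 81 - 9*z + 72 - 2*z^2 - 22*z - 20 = -2*z^2 - 31*z + 133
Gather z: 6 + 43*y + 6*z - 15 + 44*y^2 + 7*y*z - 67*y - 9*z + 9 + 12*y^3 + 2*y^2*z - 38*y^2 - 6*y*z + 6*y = 12*y^3 + 6*y^2 - 18*y + z*(2*y^2 + y - 3)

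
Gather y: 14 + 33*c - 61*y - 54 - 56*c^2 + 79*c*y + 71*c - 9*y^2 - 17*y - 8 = -56*c^2 + 104*c - 9*y^2 + y*(79*c - 78) - 48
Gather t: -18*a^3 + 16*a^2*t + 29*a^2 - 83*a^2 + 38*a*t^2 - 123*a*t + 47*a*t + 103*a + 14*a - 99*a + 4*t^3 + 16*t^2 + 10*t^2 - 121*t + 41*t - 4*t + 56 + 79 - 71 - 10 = -18*a^3 - 54*a^2 + 18*a + 4*t^3 + t^2*(38*a + 26) + t*(16*a^2 - 76*a - 84) + 54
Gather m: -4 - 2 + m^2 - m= m^2 - m - 6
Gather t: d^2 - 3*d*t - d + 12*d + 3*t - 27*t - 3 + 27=d^2 + 11*d + t*(-3*d - 24) + 24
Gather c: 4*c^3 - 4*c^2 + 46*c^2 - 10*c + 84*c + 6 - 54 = 4*c^3 + 42*c^2 + 74*c - 48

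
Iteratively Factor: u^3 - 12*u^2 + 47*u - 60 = (u - 5)*(u^2 - 7*u + 12) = (u - 5)*(u - 4)*(u - 3)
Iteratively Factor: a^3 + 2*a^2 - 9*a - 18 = (a + 2)*(a^2 - 9) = (a - 3)*(a + 2)*(a + 3)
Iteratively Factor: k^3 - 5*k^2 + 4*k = (k - 4)*(k^2 - k) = k*(k - 4)*(k - 1)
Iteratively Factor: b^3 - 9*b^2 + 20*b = (b)*(b^2 - 9*b + 20) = b*(b - 4)*(b - 5)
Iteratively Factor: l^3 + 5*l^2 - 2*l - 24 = (l - 2)*(l^2 + 7*l + 12) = (l - 2)*(l + 3)*(l + 4)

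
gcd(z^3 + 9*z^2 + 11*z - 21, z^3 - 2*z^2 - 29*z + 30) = z - 1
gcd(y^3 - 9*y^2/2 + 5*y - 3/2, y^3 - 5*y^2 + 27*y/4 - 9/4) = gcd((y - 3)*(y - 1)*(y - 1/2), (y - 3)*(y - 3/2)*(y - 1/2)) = y^2 - 7*y/2 + 3/2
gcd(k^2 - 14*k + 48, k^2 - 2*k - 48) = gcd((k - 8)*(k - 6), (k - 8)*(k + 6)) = k - 8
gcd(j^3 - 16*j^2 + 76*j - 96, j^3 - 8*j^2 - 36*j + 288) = j^2 - 14*j + 48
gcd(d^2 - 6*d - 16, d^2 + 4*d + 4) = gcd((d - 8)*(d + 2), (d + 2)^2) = d + 2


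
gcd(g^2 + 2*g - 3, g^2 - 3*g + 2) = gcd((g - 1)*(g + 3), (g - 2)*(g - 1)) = g - 1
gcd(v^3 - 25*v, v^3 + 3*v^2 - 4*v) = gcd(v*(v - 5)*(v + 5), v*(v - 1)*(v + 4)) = v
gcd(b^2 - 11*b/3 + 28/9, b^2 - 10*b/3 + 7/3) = b - 7/3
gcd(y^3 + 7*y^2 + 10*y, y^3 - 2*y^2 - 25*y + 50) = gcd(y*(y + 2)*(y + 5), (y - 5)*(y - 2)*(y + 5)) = y + 5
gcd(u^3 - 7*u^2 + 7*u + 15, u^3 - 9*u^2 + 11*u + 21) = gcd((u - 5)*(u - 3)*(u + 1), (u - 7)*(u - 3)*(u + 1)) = u^2 - 2*u - 3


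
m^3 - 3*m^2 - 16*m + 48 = (m - 4)*(m - 3)*(m + 4)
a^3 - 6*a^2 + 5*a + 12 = (a - 4)*(a - 3)*(a + 1)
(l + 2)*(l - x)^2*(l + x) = l^4 - l^3*x + 2*l^3 - l^2*x^2 - 2*l^2*x + l*x^3 - 2*l*x^2 + 2*x^3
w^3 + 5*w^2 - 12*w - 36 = (w - 3)*(w + 2)*(w + 6)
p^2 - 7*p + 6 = (p - 6)*(p - 1)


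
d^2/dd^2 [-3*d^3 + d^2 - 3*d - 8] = 2 - 18*d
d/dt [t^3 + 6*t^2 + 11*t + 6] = 3*t^2 + 12*t + 11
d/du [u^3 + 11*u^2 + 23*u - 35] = 3*u^2 + 22*u + 23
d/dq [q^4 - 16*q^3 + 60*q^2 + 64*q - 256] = 4*q^3 - 48*q^2 + 120*q + 64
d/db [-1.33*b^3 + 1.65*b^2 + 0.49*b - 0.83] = -3.99*b^2 + 3.3*b + 0.49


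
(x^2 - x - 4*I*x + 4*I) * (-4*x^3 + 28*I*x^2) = -4*x^5 + 4*x^4 + 44*I*x^4 + 112*x^3 - 44*I*x^3 - 112*x^2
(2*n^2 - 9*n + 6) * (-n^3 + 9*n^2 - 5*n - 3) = -2*n^5 + 27*n^4 - 97*n^3 + 93*n^2 - 3*n - 18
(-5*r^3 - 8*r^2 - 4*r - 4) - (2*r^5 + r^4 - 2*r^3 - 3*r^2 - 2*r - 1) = -2*r^5 - r^4 - 3*r^3 - 5*r^2 - 2*r - 3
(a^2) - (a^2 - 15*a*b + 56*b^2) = 15*a*b - 56*b^2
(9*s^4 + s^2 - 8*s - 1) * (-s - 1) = -9*s^5 - 9*s^4 - s^3 + 7*s^2 + 9*s + 1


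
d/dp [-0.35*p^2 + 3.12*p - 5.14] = 3.12 - 0.7*p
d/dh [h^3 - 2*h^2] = h*(3*h - 4)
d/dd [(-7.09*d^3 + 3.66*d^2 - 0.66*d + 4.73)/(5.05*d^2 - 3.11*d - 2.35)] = (-35.8045*d^4 + 44.0998*d^3 + 41.9349*d^2 - 64.975*d + 16.2613)/(25.5025*d^4 - 31.411*d^3 - 14.0629*d^2 + 14.617*d + 5.5225)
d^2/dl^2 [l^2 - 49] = 2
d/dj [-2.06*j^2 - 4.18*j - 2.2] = -4.12*j - 4.18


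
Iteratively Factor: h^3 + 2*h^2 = (h + 2)*(h^2) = h*(h + 2)*(h)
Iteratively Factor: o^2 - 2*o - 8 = (o + 2)*(o - 4)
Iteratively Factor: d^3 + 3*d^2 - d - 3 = (d + 1)*(d^2 + 2*d - 3) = (d - 1)*(d + 1)*(d + 3)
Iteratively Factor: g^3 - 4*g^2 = (g - 4)*(g^2) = g*(g - 4)*(g)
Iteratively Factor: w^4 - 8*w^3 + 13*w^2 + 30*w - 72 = (w + 2)*(w^3 - 10*w^2 + 33*w - 36) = (w - 3)*(w + 2)*(w^2 - 7*w + 12) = (w - 4)*(w - 3)*(w + 2)*(w - 3)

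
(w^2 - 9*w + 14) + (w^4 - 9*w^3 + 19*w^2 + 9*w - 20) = w^4 - 9*w^3 + 20*w^2 - 6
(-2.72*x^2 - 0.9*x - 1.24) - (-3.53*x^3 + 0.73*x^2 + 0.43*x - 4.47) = 3.53*x^3 - 3.45*x^2 - 1.33*x + 3.23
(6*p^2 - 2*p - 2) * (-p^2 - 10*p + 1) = -6*p^4 - 58*p^3 + 28*p^2 + 18*p - 2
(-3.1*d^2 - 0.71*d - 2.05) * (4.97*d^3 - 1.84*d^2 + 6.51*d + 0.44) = -15.407*d^5 + 2.1753*d^4 - 29.0631*d^3 - 2.2141*d^2 - 13.6579*d - 0.902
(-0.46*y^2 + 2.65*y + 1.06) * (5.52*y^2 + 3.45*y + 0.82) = -2.5392*y^4 + 13.041*y^3 + 14.6165*y^2 + 5.83*y + 0.8692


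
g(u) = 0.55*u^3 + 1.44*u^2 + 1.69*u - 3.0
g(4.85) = 101.82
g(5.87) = 167.78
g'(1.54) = 10.04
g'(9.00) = 161.26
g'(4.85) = 54.47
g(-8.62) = -262.85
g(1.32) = 3.00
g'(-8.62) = 99.47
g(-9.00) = -302.52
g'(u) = 1.65*u^2 + 2.88*u + 1.69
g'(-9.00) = 109.42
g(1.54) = 5.03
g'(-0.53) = 0.63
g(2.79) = 24.87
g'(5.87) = 75.45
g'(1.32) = 8.37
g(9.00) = 529.80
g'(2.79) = 22.57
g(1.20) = 2.05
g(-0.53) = -3.57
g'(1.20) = 7.52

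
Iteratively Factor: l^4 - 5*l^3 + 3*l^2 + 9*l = (l)*(l^3 - 5*l^2 + 3*l + 9) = l*(l - 3)*(l^2 - 2*l - 3) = l*(l - 3)^2*(l + 1)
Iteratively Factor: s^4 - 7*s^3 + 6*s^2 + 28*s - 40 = (s - 5)*(s^3 - 2*s^2 - 4*s + 8) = (s - 5)*(s + 2)*(s^2 - 4*s + 4) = (s - 5)*(s - 2)*(s + 2)*(s - 2)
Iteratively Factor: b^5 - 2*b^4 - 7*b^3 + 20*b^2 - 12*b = (b - 1)*(b^4 - b^3 - 8*b^2 + 12*b) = b*(b - 1)*(b^3 - b^2 - 8*b + 12) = b*(b - 2)*(b - 1)*(b^2 + b - 6) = b*(b - 2)*(b - 1)*(b + 3)*(b - 2)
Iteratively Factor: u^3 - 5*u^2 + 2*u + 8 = (u - 4)*(u^2 - u - 2) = (u - 4)*(u + 1)*(u - 2)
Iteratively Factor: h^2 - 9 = (h - 3)*(h + 3)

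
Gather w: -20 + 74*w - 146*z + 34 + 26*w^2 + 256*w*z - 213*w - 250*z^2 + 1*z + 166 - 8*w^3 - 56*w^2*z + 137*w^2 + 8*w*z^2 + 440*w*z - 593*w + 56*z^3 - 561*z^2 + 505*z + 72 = -8*w^3 + w^2*(163 - 56*z) + w*(8*z^2 + 696*z - 732) + 56*z^3 - 811*z^2 + 360*z + 252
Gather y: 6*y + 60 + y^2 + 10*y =y^2 + 16*y + 60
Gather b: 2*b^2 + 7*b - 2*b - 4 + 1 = 2*b^2 + 5*b - 3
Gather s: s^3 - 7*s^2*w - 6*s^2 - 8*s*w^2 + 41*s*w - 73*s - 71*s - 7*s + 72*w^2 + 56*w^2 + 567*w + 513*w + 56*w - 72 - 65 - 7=s^3 + s^2*(-7*w - 6) + s*(-8*w^2 + 41*w - 151) + 128*w^2 + 1136*w - 144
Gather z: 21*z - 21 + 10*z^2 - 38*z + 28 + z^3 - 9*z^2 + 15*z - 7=z^3 + z^2 - 2*z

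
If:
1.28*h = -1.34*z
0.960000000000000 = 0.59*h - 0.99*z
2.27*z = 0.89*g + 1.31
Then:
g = -2.99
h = 0.63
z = -0.60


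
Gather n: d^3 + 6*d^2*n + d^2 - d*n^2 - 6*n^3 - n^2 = d^3 + 6*d^2*n + d^2 - 6*n^3 + n^2*(-d - 1)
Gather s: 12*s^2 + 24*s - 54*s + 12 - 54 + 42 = 12*s^2 - 30*s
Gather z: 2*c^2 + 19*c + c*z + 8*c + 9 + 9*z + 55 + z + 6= 2*c^2 + 27*c + z*(c + 10) + 70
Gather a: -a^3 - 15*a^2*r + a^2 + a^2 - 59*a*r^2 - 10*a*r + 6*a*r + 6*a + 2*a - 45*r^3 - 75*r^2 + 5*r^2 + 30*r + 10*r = -a^3 + a^2*(2 - 15*r) + a*(-59*r^2 - 4*r + 8) - 45*r^3 - 70*r^2 + 40*r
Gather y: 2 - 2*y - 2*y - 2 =-4*y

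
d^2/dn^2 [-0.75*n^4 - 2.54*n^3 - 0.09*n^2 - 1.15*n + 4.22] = -9.0*n^2 - 15.24*n - 0.18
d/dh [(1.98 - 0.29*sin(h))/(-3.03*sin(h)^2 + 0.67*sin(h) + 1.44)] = (-0.8787*sin(h)^2 + 11.9988*sin(h) - 1.7442)*cos(h)/(9.1809*sin(h)^4 - 4.0602*sin(h)^3 - 8.2775*sin(h)^2 + 1.9296*sin(h) + 2.0736)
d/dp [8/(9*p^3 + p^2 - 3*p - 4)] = 8*(-27*p^2 - 2*p + 3)/(9*p^3 + p^2 - 3*p - 4)^2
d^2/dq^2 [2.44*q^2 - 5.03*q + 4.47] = 4.88000000000000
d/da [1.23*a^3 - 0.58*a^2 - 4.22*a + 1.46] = 3.69*a^2 - 1.16*a - 4.22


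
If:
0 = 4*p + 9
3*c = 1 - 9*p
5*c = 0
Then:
No Solution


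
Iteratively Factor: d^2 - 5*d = (d - 5)*(d)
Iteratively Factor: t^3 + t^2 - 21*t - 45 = (t - 5)*(t^2 + 6*t + 9) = (t - 5)*(t + 3)*(t + 3)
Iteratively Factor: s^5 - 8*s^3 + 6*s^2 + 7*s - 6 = (s + 1)*(s^4 - s^3 - 7*s^2 + 13*s - 6) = (s - 1)*(s + 1)*(s^3 - 7*s + 6) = (s - 1)*(s + 1)*(s + 3)*(s^2 - 3*s + 2) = (s - 1)^2*(s + 1)*(s + 3)*(s - 2)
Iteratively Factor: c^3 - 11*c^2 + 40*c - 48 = (c - 4)*(c^2 - 7*c + 12) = (c - 4)^2*(c - 3)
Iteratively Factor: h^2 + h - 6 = (h - 2)*(h + 3)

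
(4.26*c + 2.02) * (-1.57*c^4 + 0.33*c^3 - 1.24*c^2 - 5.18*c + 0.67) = -6.6882*c^5 - 1.7656*c^4 - 4.6158*c^3 - 24.5716*c^2 - 7.6094*c + 1.3534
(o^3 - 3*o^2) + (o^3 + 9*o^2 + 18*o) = 2*o^3 + 6*o^2 + 18*o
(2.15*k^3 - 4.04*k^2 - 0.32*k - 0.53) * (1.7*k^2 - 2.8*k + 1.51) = 3.655*k^5 - 12.888*k^4 + 14.0145*k^3 - 6.1054*k^2 + 1.0008*k - 0.8003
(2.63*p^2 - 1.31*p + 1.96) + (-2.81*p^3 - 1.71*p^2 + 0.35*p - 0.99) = -2.81*p^3 + 0.92*p^2 - 0.96*p + 0.97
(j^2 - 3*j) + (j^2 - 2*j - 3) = 2*j^2 - 5*j - 3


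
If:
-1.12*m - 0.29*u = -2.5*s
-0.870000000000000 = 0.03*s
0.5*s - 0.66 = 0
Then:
No Solution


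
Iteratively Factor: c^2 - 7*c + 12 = (c - 4)*(c - 3)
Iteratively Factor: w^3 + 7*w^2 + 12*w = (w)*(w^2 + 7*w + 12) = w*(w + 4)*(w + 3)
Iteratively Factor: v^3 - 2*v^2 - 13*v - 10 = (v + 2)*(v^2 - 4*v - 5) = (v + 1)*(v + 2)*(v - 5)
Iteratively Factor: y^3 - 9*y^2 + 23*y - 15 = (y - 3)*(y^2 - 6*y + 5) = (y - 3)*(y - 1)*(y - 5)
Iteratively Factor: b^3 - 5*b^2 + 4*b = (b - 1)*(b^2 - 4*b) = (b - 4)*(b - 1)*(b)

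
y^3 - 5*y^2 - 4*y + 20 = (y - 5)*(y - 2)*(y + 2)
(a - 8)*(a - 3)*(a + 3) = a^3 - 8*a^2 - 9*a + 72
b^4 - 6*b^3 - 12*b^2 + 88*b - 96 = (b - 6)*(b - 2)^2*(b + 4)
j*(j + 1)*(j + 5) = j^3 + 6*j^2 + 5*j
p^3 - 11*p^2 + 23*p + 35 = (p - 7)*(p - 5)*(p + 1)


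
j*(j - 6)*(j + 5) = j^3 - j^2 - 30*j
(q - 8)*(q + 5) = q^2 - 3*q - 40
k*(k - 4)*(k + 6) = k^3 + 2*k^2 - 24*k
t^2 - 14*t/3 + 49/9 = (t - 7/3)^2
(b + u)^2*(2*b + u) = 2*b^3 + 5*b^2*u + 4*b*u^2 + u^3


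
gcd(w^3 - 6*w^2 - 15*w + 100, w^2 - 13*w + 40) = w - 5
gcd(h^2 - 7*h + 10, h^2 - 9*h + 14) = h - 2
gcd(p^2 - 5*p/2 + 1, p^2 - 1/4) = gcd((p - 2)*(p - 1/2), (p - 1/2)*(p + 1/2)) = p - 1/2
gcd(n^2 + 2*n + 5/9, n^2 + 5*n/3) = n + 5/3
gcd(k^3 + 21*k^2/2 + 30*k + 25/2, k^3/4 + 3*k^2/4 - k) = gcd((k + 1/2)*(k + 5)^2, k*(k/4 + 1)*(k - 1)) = 1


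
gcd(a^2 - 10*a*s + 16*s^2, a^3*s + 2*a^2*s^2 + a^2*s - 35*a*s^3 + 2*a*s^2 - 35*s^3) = 1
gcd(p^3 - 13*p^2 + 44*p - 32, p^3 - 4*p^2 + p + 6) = 1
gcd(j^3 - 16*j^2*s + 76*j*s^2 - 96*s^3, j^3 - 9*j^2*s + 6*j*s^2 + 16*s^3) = j^2 - 10*j*s + 16*s^2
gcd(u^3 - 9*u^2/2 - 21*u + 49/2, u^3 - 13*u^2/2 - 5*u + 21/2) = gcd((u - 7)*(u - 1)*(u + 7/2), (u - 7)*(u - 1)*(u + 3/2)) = u^2 - 8*u + 7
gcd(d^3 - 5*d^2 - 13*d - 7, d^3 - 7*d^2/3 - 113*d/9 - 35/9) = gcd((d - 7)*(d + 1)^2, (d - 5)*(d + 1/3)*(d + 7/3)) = 1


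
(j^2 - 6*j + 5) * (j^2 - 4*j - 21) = j^4 - 10*j^3 + 8*j^2 + 106*j - 105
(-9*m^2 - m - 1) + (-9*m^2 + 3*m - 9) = -18*m^2 + 2*m - 10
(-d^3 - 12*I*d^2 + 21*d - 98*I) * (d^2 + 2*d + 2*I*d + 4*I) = -d^5 - 2*d^4 - 14*I*d^4 + 45*d^3 - 28*I*d^3 + 90*d^2 - 56*I*d^2 + 196*d - 112*I*d + 392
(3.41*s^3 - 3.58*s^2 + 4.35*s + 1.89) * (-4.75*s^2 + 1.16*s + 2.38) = -16.1975*s^5 + 20.9606*s^4 - 16.6995*s^3 - 12.4519*s^2 + 12.5454*s + 4.4982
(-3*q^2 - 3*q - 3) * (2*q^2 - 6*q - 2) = -6*q^4 + 12*q^3 + 18*q^2 + 24*q + 6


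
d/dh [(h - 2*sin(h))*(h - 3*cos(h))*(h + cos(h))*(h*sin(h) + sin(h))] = -(h + 1)*(h - 2*sin(h))*(h - 3*cos(h))*(sin(h) - 1)*sin(h) + (h + 1)*(h - 2*sin(h))*(h + cos(h))*(3*sin(h) + 1)*sin(h) - (h + 1)*(h - 3*cos(h))*(h + cos(h))*(2*cos(h) - 1)*sin(h) + (h - 2*sin(h))*(h - 3*cos(h))*(h + cos(h))*(h*cos(h) + sqrt(2)*sin(h + pi/4))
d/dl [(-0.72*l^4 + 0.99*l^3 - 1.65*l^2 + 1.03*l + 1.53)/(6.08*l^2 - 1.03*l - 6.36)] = (-8.7552*l^5 + 8.244*l^4 + 16.2774*l^3 - 23.4521*l^2 + 2.3832*l - 4.9749)/(36.9664*l^4 - 12.5248*l^3 - 76.2767*l^2 + 13.1016*l + 40.4496)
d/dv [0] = 0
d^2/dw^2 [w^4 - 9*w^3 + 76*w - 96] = 6*w*(2*w - 9)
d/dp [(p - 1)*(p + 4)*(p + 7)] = 3*p^2 + 20*p + 17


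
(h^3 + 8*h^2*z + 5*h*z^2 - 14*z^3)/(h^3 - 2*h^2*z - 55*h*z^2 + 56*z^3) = (-h - 2*z)/(-h + 8*z)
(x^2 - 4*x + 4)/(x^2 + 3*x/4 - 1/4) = 4*(x^2 - 4*x + 4)/(4*x^2 + 3*x - 1)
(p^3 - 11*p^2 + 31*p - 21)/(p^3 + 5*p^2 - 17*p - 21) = (p^2 - 8*p + 7)/(p^2 + 8*p + 7)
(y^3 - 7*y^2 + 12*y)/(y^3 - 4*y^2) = (y - 3)/y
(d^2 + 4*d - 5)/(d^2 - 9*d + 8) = (d + 5)/(d - 8)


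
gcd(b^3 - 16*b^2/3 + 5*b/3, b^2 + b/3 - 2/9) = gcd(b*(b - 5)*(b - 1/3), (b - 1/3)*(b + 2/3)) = b - 1/3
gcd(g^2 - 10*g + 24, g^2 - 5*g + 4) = g - 4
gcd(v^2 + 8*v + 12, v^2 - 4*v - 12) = v + 2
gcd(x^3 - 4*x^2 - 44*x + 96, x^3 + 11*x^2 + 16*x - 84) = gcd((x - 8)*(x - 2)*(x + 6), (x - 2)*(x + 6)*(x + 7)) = x^2 + 4*x - 12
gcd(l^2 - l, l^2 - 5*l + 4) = l - 1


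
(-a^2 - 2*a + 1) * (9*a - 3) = -9*a^3 - 15*a^2 + 15*a - 3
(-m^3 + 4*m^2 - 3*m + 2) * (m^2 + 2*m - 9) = -m^5 + 2*m^4 + 14*m^3 - 40*m^2 + 31*m - 18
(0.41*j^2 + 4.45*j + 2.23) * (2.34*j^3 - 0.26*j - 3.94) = 0.9594*j^5 + 10.413*j^4 + 5.1116*j^3 - 2.7724*j^2 - 18.1128*j - 8.7862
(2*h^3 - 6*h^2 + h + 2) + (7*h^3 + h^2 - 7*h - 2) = 9*h^3 - 5*h^2 - 6*h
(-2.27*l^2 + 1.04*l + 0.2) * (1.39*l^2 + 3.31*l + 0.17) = -3.1553*l^4 - 6.0681*l^3 + 3.3345*l^2 + 0.8388*l + 0.034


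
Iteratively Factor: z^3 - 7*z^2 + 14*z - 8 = (z - 4)*(z^2 - 3*z + 2) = (z - 4)*(z - 1)*(z - 2)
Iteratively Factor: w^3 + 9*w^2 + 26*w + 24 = (w + 4)*(w^2 + 5*w + 6) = (w + 3)*(w + 4)*(w + 2)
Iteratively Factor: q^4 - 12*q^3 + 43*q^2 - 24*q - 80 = (q - 5)*(q^3 - 7*q^2 + 8*q + 16) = (q - 5)*(q - 4)*(q^2 - 3*q - 4) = (q - 5)*(q - 4)*(q + 1)*(q - 4)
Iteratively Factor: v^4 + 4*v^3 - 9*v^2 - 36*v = (v + 4)*(v^3 - 9*v) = v*(v + 4)*(v^2 - 9) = v*(v - 3)*(v + 4)*(v + 3)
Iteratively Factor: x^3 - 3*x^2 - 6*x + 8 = (x - 1)*(x^2 - 2*x - 8) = (x - 1)*(x + 2)*(x - 4)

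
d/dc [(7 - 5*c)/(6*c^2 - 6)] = (5*c^2 - 14*c + 5)/(6*(c^4 - 2*c^2 + 1))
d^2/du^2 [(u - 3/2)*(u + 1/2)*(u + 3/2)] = 6*u + 1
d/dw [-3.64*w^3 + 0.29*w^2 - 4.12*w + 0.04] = -10.92*w^2 + 0.58*w - 4.12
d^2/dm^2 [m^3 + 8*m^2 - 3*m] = 6*m + 16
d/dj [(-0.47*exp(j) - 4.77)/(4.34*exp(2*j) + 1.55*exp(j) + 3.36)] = (2.0398*exp(2*j) + 41.4036*exp(j) + 5.8143)*exp(j)/(18.8356*exp(4*j) + 13.454*exp(3*j) + 31.5673*exp(2*j) + 10.416*exp(j) + 11.2896)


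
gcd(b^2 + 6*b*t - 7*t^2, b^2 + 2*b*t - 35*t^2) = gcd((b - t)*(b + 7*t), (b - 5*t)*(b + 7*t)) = b + 7*t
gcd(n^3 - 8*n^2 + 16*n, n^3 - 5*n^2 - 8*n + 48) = n^2 - 8*n + 16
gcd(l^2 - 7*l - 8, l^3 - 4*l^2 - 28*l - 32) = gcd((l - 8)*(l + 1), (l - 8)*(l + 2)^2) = l - 8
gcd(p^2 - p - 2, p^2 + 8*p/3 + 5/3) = p + 1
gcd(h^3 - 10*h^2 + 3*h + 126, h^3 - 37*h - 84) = h^2 - 4*h - 21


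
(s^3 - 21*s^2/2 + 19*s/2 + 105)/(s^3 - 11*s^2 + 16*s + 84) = (s + 5/2)/(s + 2)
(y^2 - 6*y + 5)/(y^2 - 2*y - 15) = (y - 1)/(y + 3)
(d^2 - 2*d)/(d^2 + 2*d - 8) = d/(d + 4)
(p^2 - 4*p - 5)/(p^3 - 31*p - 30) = (p - 5)/(p^2 - p - 30)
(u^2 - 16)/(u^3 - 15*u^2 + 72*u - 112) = (u + 4)/(u^2 - 11*u + 28)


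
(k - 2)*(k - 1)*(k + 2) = k^3 - k^2 - 4*k + 4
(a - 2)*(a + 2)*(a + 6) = a^3 + 6*a^2 - 4*a - 24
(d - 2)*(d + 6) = d^2 + 4*d - 12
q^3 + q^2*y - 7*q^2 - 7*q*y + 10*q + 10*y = (q - 5)*(q - 2)*(q + y)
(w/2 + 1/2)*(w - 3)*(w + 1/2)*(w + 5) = w^4/2 + 7*w^3/4 - 23*w^2/4 - 43*w/4 - 15/4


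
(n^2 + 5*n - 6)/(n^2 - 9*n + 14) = (n^2 + 5*n - 6)/(n^2 - 9*n + 14)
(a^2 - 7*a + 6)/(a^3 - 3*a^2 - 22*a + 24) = 1/(a + 4)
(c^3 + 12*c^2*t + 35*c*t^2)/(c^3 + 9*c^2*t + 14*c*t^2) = (c + 5*t)/(c + 2*t)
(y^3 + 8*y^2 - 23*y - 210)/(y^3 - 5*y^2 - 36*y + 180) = (y + 7)/(y - 6)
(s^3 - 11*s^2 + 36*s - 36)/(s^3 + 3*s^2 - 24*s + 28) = (s^2 - 9*s + 18)/(s^2 + 5*s - 14)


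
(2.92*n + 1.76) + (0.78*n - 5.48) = 3.7*n - 3.72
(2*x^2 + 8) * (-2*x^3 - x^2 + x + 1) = -4*x^5 - 2*x^4 - 14*x^3 - 6*x^2 + 8*x + 8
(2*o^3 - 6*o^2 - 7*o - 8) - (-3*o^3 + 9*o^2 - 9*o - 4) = 5*o^3 - 15*o^2 + 2*o - 4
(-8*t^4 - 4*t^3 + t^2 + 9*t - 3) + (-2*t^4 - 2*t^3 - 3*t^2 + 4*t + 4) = -10*t^4 - 6*t^3 - 2*t^2 + 13*t + 1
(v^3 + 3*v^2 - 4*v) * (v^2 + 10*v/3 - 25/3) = v^5 + 19*v^4/3 - 7*v^3/3 - 115*v^2/3 + 100*v/3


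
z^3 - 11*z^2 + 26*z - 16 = (z - 8)*(z - 2)*(z - 1)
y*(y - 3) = y^2 - 3*y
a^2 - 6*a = a*(a - 6)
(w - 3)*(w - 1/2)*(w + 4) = w^3 + w^2/2 - 25*w/2 + 6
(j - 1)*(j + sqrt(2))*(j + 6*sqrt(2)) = j^3 - j^2 + 7*sqrt(2)*j^2 - 7*sqrt(2)*j + 12*j - 12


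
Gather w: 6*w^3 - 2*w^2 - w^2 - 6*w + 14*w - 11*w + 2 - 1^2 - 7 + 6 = 6*w^3 - 3*w^2 - 3*w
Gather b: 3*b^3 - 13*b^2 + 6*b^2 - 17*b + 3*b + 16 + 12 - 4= 3*b^3 - 7*b^2 - 14*b + 24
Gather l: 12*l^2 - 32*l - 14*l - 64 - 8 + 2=12*l^2 - 46*l - 70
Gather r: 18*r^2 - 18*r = 18*r^2 - 18*r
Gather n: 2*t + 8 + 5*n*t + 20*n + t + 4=n*(5*t + 20) + 3*t + 12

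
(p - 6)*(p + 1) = p^2 - 5*p - 6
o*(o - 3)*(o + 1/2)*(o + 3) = o^4 + o^3/2 - 9*o^2 - 9*o/2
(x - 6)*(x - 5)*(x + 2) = x^3 - 9*x^2 + 8*x + 60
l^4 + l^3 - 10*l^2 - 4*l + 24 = (l - 2)^2*(l + 2)*(l + 3)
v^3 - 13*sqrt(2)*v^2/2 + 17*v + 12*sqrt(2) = (v - 4*sqrt(2))*(v - 3*sqrt(2))*(v + sqrt(2)/2)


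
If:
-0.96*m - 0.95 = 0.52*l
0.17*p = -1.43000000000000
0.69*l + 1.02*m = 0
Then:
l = 7.34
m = -4.97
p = -8.41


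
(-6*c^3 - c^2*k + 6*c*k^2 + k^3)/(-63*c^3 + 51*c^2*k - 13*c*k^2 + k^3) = (6*c^3 + c^2*k - 6*c*k^2 - k^3)/(63*c^3 - 51*c^2*k + 13*c*k^2 - k^3)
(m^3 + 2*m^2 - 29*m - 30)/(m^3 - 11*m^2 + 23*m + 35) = (m + 6)/(m - 7)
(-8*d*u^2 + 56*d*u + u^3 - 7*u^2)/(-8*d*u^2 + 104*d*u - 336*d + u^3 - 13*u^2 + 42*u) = u/(u - 6)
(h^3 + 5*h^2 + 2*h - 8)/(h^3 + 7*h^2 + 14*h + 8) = (h - 1)/(h + 1)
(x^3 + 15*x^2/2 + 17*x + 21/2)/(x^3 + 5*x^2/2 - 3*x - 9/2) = (2*x + 7)/(2*x - 3)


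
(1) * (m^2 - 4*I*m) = m^2 - 4*I*m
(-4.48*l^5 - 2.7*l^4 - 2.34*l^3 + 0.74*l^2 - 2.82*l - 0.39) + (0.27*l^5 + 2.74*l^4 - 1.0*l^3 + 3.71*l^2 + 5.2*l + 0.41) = -4.21*l^5 + 0.04*l^4 - 3.34*l^3 + 4.45*l^2 + 2.38*l + 0.02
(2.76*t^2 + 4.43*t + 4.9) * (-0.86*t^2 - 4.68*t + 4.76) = -2.3736*t^4 - 16.7266*t^3 - 11.8088*t^2 - 1.8452*t + 23.324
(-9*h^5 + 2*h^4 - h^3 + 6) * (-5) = 45*h^5 - 10*h^4 + 5*h^3 - 30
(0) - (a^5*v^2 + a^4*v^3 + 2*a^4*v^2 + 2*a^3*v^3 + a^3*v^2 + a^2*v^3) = -a^5*v^2 - a^4*v^3 - 2*a^4*v^2 - 2*a^3*v^3 - a^3*v^2 - a^2*v^3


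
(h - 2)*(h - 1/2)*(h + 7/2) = h^3 + h^2 - 31*h/4 + 7/2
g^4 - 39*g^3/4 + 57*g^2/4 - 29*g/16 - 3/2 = (g - 8)*(g - 3/2)*(g - 1/2)*(g + 1/4)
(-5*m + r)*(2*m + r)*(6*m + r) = -60*m^3 - 28*m^2*r + 3*m*r^2 + r^3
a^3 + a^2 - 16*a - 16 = (a - 4)*(a + 1)*(a + 4)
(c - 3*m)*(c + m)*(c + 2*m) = c^3 - 7*c*m^2 - 6*m^3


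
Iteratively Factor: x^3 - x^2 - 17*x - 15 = (x + 3)*(x^2 - 4*x - 5) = (x + 1)*(x + 3)*(x - 5)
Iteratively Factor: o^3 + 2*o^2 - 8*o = (o)*(o^2 + 2*o - 8) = o*(o + 4)*(o - 2)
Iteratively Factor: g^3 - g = (g)*(g^2 - 1) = g*(g + 1)*(g - 1)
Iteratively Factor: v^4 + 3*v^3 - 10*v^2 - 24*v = (v - 3)*(v^3 + 6*v^2 + 8*v) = (v - 3)*(v + 2)*(v^2 + 4*v) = v*(v - 3)*(v + 2)*(v + 4)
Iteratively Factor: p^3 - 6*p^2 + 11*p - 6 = (p - 3)*(p^2 - 3*p + 2) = (p - 3)*(p - 2)*(p - 1)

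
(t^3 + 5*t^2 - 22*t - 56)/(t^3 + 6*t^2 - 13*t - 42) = (t - 4)/(t - 3)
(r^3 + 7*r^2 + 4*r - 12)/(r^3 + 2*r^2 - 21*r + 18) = (r + 2)/(r - 3)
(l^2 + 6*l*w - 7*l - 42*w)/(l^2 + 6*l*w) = (l - 7)/l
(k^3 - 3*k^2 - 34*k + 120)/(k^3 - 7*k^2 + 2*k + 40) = (k + 6)/(k + 2)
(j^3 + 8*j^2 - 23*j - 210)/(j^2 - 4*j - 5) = (j^2 + 13*j + 42)/(j + 1)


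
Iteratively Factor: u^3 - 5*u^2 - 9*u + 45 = (u - 5)*(u^2 - 9) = (u - 5)*(u + 3)*(u - 3)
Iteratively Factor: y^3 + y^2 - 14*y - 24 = (y + 3)*(y^2 - 2*y - 8) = (y - 4)*(y + 3)*(y + 2)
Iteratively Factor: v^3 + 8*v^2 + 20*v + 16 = (v + 2)*(v^2 + 6*v + 8) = (v + 2)^2*(v + 4)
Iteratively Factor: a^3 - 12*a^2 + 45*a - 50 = (a - 5)*(a^2 - 7*a + 10) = (a - 5)^2*(a - 2)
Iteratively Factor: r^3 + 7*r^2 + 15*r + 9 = (r + 3)*(r^2 + 4*r + 3) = (r + 1)*(r + 3)*(r + 3)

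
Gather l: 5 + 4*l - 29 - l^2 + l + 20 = -l^2 + 5*l - 4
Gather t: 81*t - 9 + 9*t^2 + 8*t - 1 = 9*t^2 + 89*t - 10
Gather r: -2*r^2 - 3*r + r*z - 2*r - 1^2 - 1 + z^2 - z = -2*r^2 + r*(z - 5) + z^2 - z - 2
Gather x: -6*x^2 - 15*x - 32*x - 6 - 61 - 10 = -6*x^2 - 47*x - 77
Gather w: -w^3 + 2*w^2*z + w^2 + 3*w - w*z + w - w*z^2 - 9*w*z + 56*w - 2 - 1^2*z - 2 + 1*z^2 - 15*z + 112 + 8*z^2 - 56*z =-w^3 + w^2*(2*z + 1) + w*(-z^2 - 10*z + 60) + 9*z^2 - 72*z + 108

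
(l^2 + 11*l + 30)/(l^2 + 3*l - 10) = (l + 6)/(l - 2)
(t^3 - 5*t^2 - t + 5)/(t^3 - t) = (t - 5)/t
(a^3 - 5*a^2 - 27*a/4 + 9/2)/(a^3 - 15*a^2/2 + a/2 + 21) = (a^2 - 13*a/2 + 3)/(a^2 - 9*a + 14)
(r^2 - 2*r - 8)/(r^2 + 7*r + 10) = (r - 4)/(r + 5)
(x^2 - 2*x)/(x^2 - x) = (x - 2)/(x - 1)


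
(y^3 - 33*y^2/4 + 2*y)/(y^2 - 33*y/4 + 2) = y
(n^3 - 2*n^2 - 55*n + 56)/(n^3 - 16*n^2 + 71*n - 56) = (n + 7)/(n - 7)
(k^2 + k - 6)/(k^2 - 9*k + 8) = (k^2 + k - 6)/(k^2 - 9*k + 8)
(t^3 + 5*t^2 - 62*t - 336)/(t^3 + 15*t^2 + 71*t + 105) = (t^2 - 2*t - 48)/(t^2 + 8*t + 15)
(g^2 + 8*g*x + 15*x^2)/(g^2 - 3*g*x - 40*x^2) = (-g - 3*x)/(-g + 8*x)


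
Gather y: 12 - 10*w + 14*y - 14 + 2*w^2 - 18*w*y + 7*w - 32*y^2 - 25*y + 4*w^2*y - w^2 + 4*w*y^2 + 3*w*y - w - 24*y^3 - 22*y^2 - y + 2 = w^2 - 4*w - 24*y^3 + y^2*(4*w - 54) + y*(4*w^2 - 15*w - 12)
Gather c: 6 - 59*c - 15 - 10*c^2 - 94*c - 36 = -10*c^2 - 153*c - 45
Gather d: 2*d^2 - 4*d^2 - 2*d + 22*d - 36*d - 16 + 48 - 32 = -2*d^2 - 16*d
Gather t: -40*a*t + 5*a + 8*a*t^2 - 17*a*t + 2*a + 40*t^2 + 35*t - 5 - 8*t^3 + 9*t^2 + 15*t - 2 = 7*a - 8*t^3 + t^2*(8*a + 49) + t*(50 - 57*a) - 7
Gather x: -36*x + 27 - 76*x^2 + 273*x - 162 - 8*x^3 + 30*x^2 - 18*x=-8*x^3 - 46*x^2 + 219*x - 135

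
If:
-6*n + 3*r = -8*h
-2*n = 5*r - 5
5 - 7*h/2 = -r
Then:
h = 105/71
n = 585/284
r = 25/142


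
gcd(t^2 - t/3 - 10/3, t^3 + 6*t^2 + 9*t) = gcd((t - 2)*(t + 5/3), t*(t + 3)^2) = 1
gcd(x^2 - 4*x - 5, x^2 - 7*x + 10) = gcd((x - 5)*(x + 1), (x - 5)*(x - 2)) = x - 5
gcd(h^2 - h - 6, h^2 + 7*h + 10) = h + 2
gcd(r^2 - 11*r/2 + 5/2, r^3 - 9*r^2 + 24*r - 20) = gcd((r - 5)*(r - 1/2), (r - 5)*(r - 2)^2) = r - 5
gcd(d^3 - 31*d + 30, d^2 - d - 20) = d - 5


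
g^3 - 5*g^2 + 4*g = g*(g - 4)*(g - 1)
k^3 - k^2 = k^2*(k - 1)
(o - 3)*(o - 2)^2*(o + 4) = o^4 - 3*o^3 - 12*o^2 + 52*o - 48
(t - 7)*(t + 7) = t^2 - 49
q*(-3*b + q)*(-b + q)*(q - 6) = 3*b^2*q^2 - 18*b^2*q - 4*b*q^3 + 24*b*q^2 + q^4 - 6*q^3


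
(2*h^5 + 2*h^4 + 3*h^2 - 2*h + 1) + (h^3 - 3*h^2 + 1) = 2*h^5 + 2*h^4 + h^3 - 2*h + 2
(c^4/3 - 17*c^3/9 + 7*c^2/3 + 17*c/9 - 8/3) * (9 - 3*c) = -c^5 + 26*c^4/3 - 24*c^3 + 46*c^2/3 + 25*c - 24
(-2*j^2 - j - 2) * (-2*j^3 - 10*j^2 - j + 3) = 4*j^5 + 22*j^4 + 16*j^3 + 15*j^2 - j - 6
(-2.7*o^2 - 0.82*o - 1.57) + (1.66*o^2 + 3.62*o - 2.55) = -1.04*o^2 + 2.8*o - 4.12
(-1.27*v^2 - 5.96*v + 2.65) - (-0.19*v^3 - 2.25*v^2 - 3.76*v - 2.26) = 0.19*v^3 + 0.98*v^2 - 2.2*v + 4.91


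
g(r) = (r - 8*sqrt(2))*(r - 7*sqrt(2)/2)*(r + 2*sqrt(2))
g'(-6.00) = 279.22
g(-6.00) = -601.27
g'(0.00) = 10.00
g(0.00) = 158.39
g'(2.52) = -38.66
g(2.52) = 114.28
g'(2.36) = -36.70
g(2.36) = 120.31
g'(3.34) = -46.28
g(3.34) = 79.18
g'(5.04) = -49.22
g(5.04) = -4.46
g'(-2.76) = 107.01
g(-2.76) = 7.42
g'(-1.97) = 74.58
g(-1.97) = 78.91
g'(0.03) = 9.20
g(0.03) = 158.68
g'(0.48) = -2.21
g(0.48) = 160.21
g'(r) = (r - 8*sqrt(2))*(r - 7*sqrt(2)/2) + (r - 8*sqrt(2))*(r + 2*sqrt(2)) + (r - 7*sqrt(2)/2)*(r + 2*sqrt(2))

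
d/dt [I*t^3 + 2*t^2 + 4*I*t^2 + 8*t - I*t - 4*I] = 3*I*t^2 + t*(4 + 8*I) + 8 - I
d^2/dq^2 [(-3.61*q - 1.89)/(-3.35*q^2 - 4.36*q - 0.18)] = ((3.61*q + 1.89)*(6.7*q + 4.36)*(13.4*q + 8.72) - (72.561*q + 44.1422)*(3.35*q^2 + 4.36*q + 0.18))/(3.35*q^2 + 4.36*q + 0.18)^3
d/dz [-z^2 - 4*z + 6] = -2*z - 4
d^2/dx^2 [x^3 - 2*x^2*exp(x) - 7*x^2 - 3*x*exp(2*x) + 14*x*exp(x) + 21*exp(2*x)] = -2*x^2*exp(x) - 12*x*exp(2*x) + 6*x*exp(x) + 6*x + 72*exp(2*x) + 24*exp(x) - 14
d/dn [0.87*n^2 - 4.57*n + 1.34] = 1.74*n - 4.57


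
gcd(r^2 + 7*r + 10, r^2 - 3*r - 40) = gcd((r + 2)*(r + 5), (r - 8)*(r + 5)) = r + 5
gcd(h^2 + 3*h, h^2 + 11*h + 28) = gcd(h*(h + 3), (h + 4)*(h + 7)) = 1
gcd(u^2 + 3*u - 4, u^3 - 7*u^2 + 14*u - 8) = u - 1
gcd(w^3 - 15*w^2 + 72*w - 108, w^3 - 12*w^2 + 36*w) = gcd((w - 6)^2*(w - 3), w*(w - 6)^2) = w^2 - 12*w + 36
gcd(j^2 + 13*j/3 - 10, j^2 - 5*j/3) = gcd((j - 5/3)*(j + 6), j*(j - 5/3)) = j - 5/3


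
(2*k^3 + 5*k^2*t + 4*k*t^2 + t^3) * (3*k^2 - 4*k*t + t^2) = 6*k^5 + 7*k^4*t - 6*k^3*t^2 - 8*k^2*t^3 + t^5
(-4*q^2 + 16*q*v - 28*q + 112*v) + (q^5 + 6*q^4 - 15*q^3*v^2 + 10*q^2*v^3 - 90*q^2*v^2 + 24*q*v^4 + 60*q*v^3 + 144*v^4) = q^5 + 6*q^4 - 15*q^3*v^2 + 10*q^2*v^3 - 90*q^2*v^2 - 4*q^2 + 24*q*v^4 + 60*q*v^3 + 16*q*v - 28*q + 144*v^4 + 112*v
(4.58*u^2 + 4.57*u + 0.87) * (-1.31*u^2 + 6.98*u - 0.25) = -5.9998*u^4 + 25.9817*u^3 + 29.6139*u^2 + 4.9301*u - 0.2175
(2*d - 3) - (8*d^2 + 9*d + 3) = -8*d^2 - 7*d - 6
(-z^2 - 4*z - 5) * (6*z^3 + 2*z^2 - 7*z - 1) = -6*z^5 - 26*z^4 - 31*z^3 + 19*z^2 + 39*z + 5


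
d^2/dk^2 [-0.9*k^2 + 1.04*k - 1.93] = -1.80000000000000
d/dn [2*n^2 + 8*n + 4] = 4*n + 8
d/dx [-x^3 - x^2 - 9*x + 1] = -3*x^2 - 2*x - 9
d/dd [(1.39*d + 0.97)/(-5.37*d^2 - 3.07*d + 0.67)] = (7.4643*d^2 + 10.4178*d + 3.9092)/(28.8369*d^4 + 32.9718*d^3 + 2.2291*d^2 - 4.1138*d + 0.4489)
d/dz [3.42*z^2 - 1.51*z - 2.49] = 6.84*z - 1.51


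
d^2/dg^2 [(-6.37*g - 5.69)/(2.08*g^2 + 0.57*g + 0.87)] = (-(4.16*g + 0.57)*(6.37*g + 5.69)*(8.32*g + 1.14) + (79.4976*g + 30.9322)*(2.08*g^2 + 0.57*g + 0.87))/(2.08*g^2 + 0.57*g + 0.87)^3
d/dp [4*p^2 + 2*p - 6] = 8*p + 2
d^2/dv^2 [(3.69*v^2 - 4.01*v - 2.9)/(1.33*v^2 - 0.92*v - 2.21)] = (-5.15641000000001*v^3 + 34.297242*v^2 - 49.428918*v + 30.393862)/(2.352637*v^6 - 4.882164*v^5 - 8.350671*v^4 + 15.446248*v^3 + 13.875927*v^2 - 13.480116*v - 10.793861)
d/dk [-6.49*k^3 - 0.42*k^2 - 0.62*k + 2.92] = -19.47*k^2 - 0.84*k - 0.62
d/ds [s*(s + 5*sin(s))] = 5*s*cos(s) + 2*s + 5*sin(s)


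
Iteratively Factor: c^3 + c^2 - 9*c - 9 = (c + 1)*(c^2 - 9) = (c - 3)*(c + 1)*(c + 3)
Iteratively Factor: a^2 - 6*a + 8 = (a - 2)*(a - 4)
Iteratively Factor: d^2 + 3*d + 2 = (d + 1)*(d + 2)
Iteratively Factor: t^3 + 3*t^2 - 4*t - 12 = (t + 2)*(t^2 + t - 6) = (t - 2)*(t + 2)*(t + 3)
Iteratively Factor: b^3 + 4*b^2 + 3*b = (b)*(b^2 + 4*b + 3) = b*(b + 1)*(b + 3)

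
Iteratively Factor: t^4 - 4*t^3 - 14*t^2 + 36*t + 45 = (t - 5)*(t^3 + t^2 - 9*t - 9) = (t - 5)*(t + 1)*(t^2 - 9) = (t - 5)*(t + 1)*(t + 3)*(t - 3)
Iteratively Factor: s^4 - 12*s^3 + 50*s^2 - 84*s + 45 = (s - 3)*(s^3 - 9*s^2 + 23*s - 15) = (s - 3)*(s - 1)*(s^2 - 8*s + 15) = (s - 3)^2*(s - 1)*(s - 5)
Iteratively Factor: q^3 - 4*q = (q + 2)*(q^2 - 2*q) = (q - 2)*(q + 2)*(q)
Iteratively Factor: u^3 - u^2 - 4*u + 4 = (u + 2)*(u^2 - 3*u + 2) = (u - 1)*(u + 2)*(u - 2)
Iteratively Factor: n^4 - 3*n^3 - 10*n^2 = (n)*(n^3 - 3*n^2 - 10*n) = n^2*(n^2 - 3*n - 10) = n^2*(n + 2)*(n - 5)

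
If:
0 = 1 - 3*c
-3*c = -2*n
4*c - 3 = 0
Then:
No Solution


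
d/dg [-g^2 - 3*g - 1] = -2*g - 3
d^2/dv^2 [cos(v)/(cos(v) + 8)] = 8*(cos(v)^2 - 8*cos(v) - 2)/(cos(v) + 8)^3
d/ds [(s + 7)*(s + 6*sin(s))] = s + (s + 7)*(6*cos(s) + 1) + 6*sin(s)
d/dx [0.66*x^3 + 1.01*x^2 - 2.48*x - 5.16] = 1.98*x^2 + 2.02*x - 2.48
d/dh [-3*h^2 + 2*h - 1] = 2 - 6*h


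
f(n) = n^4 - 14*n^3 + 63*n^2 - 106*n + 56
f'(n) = 4*n^3 - 42*n^2 + 126*n - 106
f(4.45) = -9.70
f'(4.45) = -24.52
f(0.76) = 6.02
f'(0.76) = -32.74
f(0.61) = 11.74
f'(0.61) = -43.86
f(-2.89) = 1296.21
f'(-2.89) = -917.48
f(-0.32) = 96.84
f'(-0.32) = -150.75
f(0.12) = 44.16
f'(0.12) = -91.48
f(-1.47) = 397.10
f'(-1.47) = -394.68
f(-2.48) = 957.72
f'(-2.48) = -737.81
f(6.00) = -40.00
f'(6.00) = 2.00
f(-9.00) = 22880.00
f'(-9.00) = -7558.00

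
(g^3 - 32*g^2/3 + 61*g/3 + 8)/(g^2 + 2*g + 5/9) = 3*(g^2 - 11*g + 24)/(3*g + 5)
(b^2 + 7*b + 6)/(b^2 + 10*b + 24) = (b + 1)/(b + 4)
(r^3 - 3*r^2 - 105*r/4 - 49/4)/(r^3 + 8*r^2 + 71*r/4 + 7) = (r - 7)/(r + 4)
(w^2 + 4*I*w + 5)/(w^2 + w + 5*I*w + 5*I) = (w - I)/(w + 1)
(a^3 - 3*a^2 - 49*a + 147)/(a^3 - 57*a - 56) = (a^2 - 10*a + 21)/(a^2 - 7*a - 8)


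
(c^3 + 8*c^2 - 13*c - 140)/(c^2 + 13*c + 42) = (c^2 + c - 20)/(c + 6)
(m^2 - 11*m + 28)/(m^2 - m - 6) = (-m^2 + 11*m - 28)/(-m^2 + m + 6)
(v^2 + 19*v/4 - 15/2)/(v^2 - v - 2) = (-v^2 - 19*v/4 + 15/2)/(-v^2 + v + 2)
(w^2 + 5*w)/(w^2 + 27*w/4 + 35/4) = 4*w/(4*w + 7)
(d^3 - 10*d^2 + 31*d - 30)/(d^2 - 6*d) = (d^3 - 10*d^2 + 31*d - 30)/(d*(d - 6))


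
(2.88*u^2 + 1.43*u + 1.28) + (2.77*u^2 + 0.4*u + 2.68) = 5.65*u^2 + 1.83*u + 3.96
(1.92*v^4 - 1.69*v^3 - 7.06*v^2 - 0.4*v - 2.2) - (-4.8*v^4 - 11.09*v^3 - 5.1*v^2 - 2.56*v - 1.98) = 6.72*v^4 + 9.4*v^3 - 1.96*v^2 + 2.16*v - 0.22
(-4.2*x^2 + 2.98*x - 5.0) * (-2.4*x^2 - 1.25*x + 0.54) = 10.08*x^4 - 1.902*x^3 + 6.007*x^2 + 7.8592*x - 2.7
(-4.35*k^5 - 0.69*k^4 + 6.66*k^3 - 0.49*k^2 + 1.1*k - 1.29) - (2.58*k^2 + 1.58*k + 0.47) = -4.35*k^5 - 0.69*k^4 + 6.66*k^3 - 3.07*k^2 - 0.48*k - 1.76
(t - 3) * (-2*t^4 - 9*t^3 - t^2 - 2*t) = -2*t^5 - 3*t^4 + 26*t^3 + t^2 + 6*t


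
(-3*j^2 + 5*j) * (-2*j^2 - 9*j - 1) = 6*j^4 + 17*j^3 - 42*j^2 - 5*j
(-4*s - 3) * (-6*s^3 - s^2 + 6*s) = 24*s^4 + 22*s^3 - 21*s^2 - 18*s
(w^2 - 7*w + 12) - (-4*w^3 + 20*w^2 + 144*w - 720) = 4*w^3 - 19*w^2 - 151*w + 732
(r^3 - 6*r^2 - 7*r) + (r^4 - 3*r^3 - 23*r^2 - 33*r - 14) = r^4 - 2*r^3 - 29*r^2 - 40*r - 14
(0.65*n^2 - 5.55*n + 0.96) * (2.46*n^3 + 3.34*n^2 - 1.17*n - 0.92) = 1.599*n^5 - 11.482*n^4 - 16.9359*n^3 + 9.1019*n^2 + 3.9828*n - 0.8832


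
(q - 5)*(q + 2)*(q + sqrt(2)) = q^3 - 3*q^2 + sqrt(2)*q^2 - 10*q - 3*sqrt(2)*q - 10*sqrt(2)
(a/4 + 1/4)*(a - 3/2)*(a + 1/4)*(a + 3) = a^4/4 + 11*a^3/16 - 19*a^2/32 - 21*a/16 - 9/32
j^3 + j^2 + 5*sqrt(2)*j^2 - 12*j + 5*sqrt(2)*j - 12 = (j + 1)*(j - sqrt(2))*(j + 6*sqrt(2))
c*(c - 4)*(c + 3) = c^3 - c^2 - 12*c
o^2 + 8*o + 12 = (o + 2)*(o + 6)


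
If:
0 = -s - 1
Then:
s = -1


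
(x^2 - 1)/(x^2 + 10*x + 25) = (x^2 - 1)/(x^2 + 10*x + 25)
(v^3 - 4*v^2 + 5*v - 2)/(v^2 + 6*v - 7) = (v^2 - 3*v + 2)/(v + 7)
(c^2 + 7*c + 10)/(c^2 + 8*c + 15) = (c + 2)/(c + 3)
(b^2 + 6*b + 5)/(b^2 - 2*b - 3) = (b + 5)/(b - 3)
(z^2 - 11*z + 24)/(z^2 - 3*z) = (z - 8)/z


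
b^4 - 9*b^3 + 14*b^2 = b^2*(b - 7)*(b - 2)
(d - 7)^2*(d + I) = d^3 - 14*d^2 + I*d^2 + 49*d - 14*I*d + 49*I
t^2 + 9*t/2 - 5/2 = (t - 1/2)*(t + 5)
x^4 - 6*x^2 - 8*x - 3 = (x - 3)*(x + 1)^3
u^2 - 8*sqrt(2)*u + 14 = (u - 7*sqrt(2))*(u - sqrt(2))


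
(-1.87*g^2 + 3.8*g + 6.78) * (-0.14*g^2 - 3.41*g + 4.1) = 0.2618*g^4 + 5.8447*g^3 - 21.5742*g^2 - 7.5398*g + 27.798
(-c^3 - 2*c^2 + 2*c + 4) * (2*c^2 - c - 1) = -2*c^5 - 3*c^4 + 7*c^3 + 8*c^2 - 6*c - 4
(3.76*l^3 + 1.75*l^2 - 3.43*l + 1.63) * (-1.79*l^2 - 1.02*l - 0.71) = -6.7304*l^5 - 6.9677*l^4 + 1.6851*l^3 - 0.6616*l^2 + 0.7727*l - 1.1573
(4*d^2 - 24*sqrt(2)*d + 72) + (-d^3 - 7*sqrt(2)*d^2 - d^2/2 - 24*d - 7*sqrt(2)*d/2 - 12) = -d^3 - 7*sqrt(2)*d^2 + 7*d^2/2 - 55*sqrt(2)*d/2 - 24*d + 60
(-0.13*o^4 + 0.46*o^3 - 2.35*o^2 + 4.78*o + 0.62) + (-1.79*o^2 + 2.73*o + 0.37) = -0.13*o^4 + 0.46*o^3 - 4.14*o^2 + 7.51*o + 0.99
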